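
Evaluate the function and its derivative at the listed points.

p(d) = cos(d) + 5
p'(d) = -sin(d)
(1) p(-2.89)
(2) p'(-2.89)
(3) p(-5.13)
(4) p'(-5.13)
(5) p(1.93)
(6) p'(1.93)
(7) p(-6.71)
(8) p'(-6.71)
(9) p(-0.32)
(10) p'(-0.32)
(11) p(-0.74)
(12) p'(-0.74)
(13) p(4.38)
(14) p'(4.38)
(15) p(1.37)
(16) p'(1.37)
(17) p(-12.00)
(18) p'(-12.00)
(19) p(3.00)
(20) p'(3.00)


(1) = 4.03
(2) = 0.25
(3) = 5.41
(4) = -0.91
(5) = 4.65
(6) = -0.94
(7) = 5.91
(8) = 0.41
(9) = 5.95
(10) = 0.31
(11) = 5.74
(12) = 0.67
(13) = 4.67
(14) = 0.95
(15) = 5.20
(16) = -0.98
(17) = 5.84
(18) = -0.54
(19) = 4.01
(20) = -0.14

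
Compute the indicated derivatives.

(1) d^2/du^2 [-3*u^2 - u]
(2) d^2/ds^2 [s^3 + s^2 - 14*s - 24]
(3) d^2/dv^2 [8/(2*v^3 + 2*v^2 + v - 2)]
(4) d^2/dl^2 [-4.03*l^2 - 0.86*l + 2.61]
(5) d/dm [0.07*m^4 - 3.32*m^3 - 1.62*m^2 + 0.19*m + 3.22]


(1) = -6
(2) = 6*s + 2
(3) = 16*(-2*(3*v + 1)*(2*v^3 + 2*v^2 + v - 2) + (6*v^2 + 4*v + 1)^2)/(2*v^3 + 2*v^2 + v - 2)^3
(4) = -8.06000000000000
(5) = 0.28*m^3 - 9.96*m^2 - 3.24*m + 0.19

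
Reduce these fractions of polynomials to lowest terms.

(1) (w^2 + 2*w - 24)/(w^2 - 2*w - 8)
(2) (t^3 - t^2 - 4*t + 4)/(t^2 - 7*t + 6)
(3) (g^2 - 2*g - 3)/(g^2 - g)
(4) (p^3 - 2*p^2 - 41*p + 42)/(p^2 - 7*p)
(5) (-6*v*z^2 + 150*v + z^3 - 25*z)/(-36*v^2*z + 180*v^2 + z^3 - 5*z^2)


(1) = (w + 6)/(w + 2)
(2) = (t^2 - 4)/(t - 6)
(3) = (g^2 - 2*g - 3)/(g^2 - g)
(4) = (p^2 + 5*p - 6)/p
(5) = (z + 5)/(6*v + z)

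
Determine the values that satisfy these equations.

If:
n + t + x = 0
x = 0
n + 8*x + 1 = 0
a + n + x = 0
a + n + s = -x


Then:
a = 1
n = -1
s = 0
t = 1
x = 0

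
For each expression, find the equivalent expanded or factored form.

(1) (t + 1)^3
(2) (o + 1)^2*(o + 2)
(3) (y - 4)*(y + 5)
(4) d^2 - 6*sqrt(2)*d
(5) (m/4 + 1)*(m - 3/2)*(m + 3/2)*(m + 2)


(1) = t^3 + 3*t^2 + 3*t + 1
(2) = o^3 + 4*o^2 + 5*o + 2
(3) = y^2 + y - 20
(4) = d*(d - 6*sqrt(2))
(5) = m^4/4 + 3*m^3/2 + 23*m^2/16 - 27*m/8 - 9/2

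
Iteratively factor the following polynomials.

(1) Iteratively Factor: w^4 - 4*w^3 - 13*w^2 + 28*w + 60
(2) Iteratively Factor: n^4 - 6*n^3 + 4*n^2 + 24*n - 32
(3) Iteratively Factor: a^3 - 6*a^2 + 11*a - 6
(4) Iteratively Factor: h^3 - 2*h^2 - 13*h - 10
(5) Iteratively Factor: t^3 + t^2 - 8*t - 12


(1) = (w + 2)*(w^3 - 6*w^2 - w + 30) = (w + 2)^2*(w^2 - 8*w + 15) = (w - 5)*(w + 2)^2*(w - 3)
(2) = (n - 2)*(n^3 - 4*n^2 - 4*n + 16) = (n - 2)^2*(n^2 - 2*n - 8) = (n - 4)*(n - 2)^2*(n + 2)
(3) = (a - 2)*(a^2 - 4*a + 3) = (a - 3)*(a - 2)*(a - 1)
(4) = (h + 2)*(h^2 - 4*h - 5) = (h + 1)*(h + 2)*(h - 5)
(5) = (t + 2)*(t^2 - t - 6) = (t + 2)^2*(t - 3)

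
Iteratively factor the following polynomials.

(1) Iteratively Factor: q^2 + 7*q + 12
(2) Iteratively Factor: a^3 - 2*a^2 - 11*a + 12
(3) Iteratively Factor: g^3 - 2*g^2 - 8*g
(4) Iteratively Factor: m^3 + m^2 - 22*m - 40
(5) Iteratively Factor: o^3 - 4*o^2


(1) = (q + 3)*(q + 4)
(2) = (a + 3)*(a^2 - 5*a + 4) = (a - 1)*(a + 3)*(a - 4)
(3) = (g - 4)*(g^2 + 2*g) = g*(g - 4)*(g + 2)
(4) = (m + 4)*(m^2 - 3*m - 10) = (m + 2)*(m + 4)*(m - 5)
(5) = (o)*(o^2 - 4*o) = o*(o - 4)*(o)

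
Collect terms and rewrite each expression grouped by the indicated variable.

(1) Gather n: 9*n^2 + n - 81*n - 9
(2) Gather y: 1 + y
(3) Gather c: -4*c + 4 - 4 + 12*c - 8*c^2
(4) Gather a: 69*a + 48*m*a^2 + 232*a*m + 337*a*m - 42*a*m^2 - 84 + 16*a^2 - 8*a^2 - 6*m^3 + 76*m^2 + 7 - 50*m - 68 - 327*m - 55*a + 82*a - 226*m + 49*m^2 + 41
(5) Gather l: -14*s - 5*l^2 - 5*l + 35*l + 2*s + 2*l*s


(1) = 9*n^2 - 80*n - 9
(2) = y + 1
(3) = -8*c^2 + 8*c
(4) = a^2*(48*m + 8) + a*(-42*m^2 + 569*m + 96) - 6*m^3 + 125*m^2 - 603*m - 104
(5) = -5*l^2 + l*(2*s + 30) - 12*s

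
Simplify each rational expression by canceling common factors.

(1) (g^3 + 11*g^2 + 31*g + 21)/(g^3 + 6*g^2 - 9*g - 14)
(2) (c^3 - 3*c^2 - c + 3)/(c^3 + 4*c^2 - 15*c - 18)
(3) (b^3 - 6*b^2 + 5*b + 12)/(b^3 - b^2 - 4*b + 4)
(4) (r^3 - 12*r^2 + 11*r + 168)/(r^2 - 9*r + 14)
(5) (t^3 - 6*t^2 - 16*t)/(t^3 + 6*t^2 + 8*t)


(1) = (g + 3)/(g - 2)
(2) = (c - 1)/(c + 6)
(3) = (b^3 - 6*b^2 + 5*b + 12)/(b^3 - b^2 - 4*b + 4)
(4) = (r^2 - 5*r - 24)/(r - 2)
(5) = (t - 8)/(t + 4)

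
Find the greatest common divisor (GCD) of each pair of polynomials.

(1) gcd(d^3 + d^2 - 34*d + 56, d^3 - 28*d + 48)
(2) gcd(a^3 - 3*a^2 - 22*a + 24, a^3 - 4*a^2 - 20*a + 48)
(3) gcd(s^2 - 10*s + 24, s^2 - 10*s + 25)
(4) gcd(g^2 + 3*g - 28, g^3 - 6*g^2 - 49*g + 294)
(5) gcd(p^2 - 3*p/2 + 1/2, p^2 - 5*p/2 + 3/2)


(1) = gcd((d - 4)*(d - 2)*(d + 7), (d - 4)*(d - 2)*(d + 6)) = d^2 - 6*d + 8
(2) = a^2 - 2*a - 24
(3) = gcd((s - 6)*(s - 4), (s - 5)^2) = 1
(4) = gcd((g - 4)*(g + 7), (g - 7)*(g - 6)*(g + 7)) = g + 7
(5) = gcd((p - 1)*(p - 1/2), (p - 3/2)*(p - 1)) = p - 1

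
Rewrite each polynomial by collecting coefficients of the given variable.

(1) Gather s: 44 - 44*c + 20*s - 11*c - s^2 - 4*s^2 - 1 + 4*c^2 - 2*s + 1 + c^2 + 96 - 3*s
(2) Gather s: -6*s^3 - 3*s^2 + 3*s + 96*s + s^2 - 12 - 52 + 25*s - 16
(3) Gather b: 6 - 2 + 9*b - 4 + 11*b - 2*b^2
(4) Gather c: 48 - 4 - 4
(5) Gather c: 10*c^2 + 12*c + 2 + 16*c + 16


(1) = 5*c^2 - 55*c - 5*s^2 + 15*s + 140
(2) = -6*s^3 - 2*s^2 + 124*s - 80
(3) = -2*b^2 + 20*b
(4) = 40
(5) = 10*c^2 + 28*c + 18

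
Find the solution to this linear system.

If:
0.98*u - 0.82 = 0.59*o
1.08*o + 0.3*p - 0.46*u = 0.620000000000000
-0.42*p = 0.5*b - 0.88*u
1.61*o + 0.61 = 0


Then:
b = -2.59
o = -0.38
p = 4.36
u = 0.61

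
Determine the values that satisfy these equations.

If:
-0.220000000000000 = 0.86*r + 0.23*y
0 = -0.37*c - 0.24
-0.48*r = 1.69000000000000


Then:
c = -0.65
r = -3.52
y = 12.21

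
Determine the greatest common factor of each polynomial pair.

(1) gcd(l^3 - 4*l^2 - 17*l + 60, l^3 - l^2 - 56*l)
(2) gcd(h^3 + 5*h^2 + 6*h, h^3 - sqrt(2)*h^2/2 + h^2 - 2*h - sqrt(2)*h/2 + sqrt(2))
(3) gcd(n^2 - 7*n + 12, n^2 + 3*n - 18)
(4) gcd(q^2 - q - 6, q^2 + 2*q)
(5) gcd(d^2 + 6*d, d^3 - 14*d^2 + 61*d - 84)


(1) = 1
(2) = h + 2
(3) = n - 3
(4) = gcd((q - 3)*(q + 2), q*(q + 2)) = q + 2
(5) = gcd(d*(d + 6), (d - 7)*(d - 4)*(d - 3)) = 1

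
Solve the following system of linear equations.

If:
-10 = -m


Then:
m = 10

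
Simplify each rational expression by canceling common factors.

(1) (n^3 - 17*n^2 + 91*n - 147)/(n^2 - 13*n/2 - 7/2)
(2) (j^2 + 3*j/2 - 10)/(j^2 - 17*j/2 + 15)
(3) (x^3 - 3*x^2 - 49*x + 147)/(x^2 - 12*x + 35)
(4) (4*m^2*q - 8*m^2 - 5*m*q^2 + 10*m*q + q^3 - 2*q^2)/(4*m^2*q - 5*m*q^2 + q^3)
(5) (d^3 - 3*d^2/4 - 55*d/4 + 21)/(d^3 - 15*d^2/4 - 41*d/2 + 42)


(1) = (2*n^2 - 20*n + 42)/(2*n + 1)
(2) = (j + 4)/(j - 6)
(3) = (x^2 + 4*x - 21)/(x - 5)
(4) = (q - 2)/q
(5) = (d - 3)/(d - 6)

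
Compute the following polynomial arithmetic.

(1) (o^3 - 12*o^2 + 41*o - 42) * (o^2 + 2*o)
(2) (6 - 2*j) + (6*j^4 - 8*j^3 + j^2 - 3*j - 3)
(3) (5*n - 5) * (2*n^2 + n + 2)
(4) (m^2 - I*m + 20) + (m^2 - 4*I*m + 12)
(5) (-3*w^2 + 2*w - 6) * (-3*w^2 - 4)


(1) = o^5 - 10*o^4 + 17*o^3 + 40*o^2 - 84*o
(2) = 6*j^4 - 8*j^3 + j^2 - 5*j + 3
(3) = 10*n^3 - 5*n^2 + 5*n - 10
(4) = 2*m^2 - 5*I*m + 32
(5) = 9*w^4 - 6*w^3 + 30*w^2 - 8*w + 24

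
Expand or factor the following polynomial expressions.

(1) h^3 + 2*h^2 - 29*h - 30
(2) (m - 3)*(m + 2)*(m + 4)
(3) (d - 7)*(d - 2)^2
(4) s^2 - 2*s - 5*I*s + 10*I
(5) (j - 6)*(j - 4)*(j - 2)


(1) = (h - 5)*(h + 1)*(h + 6)
(2) = m^3 + 3*m^2 - 10*m - 24
(3) = d^3 - 11*d^2 + 32*d - 28
(4) = (s - 2)*(s - 5*I)
(5) = j^3 - 12*j^2 + 44*j - 48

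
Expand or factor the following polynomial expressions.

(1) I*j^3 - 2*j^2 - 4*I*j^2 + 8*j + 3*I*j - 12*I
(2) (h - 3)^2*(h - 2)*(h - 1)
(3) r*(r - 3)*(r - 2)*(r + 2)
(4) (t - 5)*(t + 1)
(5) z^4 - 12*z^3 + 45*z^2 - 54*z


(1) = (j - 4)*(j + 3*I)*(I*j + 1)
(2) = h^4 - 9*h^3 + 29*h^2 - 39*h + 18
(3) = r^4 - 3*r^3 - 4*r^2 + 12*r
(4) = t^2 - 4*t - 5
(5) = z*(z - 6)*(z - 3)^2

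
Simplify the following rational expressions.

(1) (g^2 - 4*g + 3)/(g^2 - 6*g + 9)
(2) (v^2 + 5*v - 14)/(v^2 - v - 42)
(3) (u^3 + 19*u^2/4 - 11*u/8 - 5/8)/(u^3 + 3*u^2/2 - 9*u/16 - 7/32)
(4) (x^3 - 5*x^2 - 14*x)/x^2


(1) = (g - 1)/(g - 3)
(2) = (v^2 + 5*v - 14)/(v^2 - v - 42)
(3) = (4*u + 20)/(4*u + 7)
(4) = (x^2 - 5*x - 14)/x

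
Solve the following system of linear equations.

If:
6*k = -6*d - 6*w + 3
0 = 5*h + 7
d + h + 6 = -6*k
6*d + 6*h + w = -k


Then:
d = 79/50
h = -7/5
k = -103/100
w = -1/20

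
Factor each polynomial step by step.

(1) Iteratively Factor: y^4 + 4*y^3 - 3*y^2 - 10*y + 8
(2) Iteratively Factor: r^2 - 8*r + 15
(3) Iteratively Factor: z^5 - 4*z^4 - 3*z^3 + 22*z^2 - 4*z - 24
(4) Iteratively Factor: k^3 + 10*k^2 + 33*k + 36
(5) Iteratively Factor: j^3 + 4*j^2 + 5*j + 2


(1) = (y - 1)*(y^3 + 5*y^2 + 2*y - 8) = (y - 1)^2*(y^2 + 6*y + 8) = (y - 1)^2*(y + 2)*(y + 4)
(2) = (r - 5)*(r - 3)
(3) = (z - 3)*(z^4 - z^3 - 6*z^2 + 4*z + 8) = (z - 3)*(z + 1)*(z^3 - 2*z^2 - 4*z + 8) = (z - 3)*(z - 2)*(z + 1)*(z^2 - 4) = (z - 3)*(z - 2)^2*(z + 1)*(z + 2)
(4) = (k + 4)*(k^2 + 6*k + 9) = (k + 3)*(k + 4)*(k + 3)
(5) = (j + 1)*(j^2 + 3*j + 2) = (j + 1)^2*(j + 2)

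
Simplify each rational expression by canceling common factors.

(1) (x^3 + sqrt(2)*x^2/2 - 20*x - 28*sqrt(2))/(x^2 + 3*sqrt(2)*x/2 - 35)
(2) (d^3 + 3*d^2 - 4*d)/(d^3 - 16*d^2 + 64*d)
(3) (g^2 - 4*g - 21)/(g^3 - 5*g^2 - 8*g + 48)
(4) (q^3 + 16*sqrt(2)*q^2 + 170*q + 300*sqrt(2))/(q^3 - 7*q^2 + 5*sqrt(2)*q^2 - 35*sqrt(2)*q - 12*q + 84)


(1) = (4*x^2 + 16*sqrt(2)*x + 32)/(4*x + 20*sqrt(2))
(2) = (d^2 + 3*d - 4)/(d^2 - 16*d + 64)
(3) = (g - 7)/(g^2 - 8*g + 16)
(4) = (q^2 + 10*sqrt(2)*q + 50)/(q^2 + q*(-7 - sqrt(2)) + 7*sqrt(2))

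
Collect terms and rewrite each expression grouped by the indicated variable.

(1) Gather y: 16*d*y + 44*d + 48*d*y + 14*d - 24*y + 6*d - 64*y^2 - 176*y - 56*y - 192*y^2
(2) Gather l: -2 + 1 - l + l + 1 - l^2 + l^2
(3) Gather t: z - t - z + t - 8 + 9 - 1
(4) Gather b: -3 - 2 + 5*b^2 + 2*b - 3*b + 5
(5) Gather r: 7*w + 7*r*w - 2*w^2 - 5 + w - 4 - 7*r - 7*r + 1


(1) = 64*d - 256*y^2 + y*(64*d - 256)
(2) = 0
(3) = 0
(4) = 5*b^2 - b
(5) = r*(7*w - 14) - 2*w^2 + 8*w - 8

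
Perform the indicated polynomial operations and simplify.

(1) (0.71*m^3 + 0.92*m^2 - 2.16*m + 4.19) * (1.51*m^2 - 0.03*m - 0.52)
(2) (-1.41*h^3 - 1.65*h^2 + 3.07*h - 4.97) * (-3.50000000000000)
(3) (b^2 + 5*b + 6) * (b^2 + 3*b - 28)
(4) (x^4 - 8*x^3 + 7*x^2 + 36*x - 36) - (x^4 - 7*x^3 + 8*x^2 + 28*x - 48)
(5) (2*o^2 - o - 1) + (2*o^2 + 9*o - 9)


(1) = 1.0721*m^5 + 1.3679*m^4 - 3.6584*m^3 + 5.9133*m^2 + 0.9975*m - 2.1788
(2) = 4.935*h^3 + 5.775*h^2 - 10.745*h + 17.395
(3) = b^4 + 8*b^3 - 7*b^2 - 122*b - 168
(4) = -x^3 - x^2 + 8*x + 12
(5) = 4*o^2 + 8*o - 10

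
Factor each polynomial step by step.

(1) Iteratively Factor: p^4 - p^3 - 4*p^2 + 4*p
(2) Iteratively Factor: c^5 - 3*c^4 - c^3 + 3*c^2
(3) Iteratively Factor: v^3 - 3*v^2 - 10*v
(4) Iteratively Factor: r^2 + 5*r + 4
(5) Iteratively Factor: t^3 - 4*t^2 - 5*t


(1) = (p + 2)*(p^3 - 3*p^2 + 2*p) = p*(p + 2)*(p^2 - 3*p + 2) = p*(p - 1)*(p + 2)*(p - 2)
(2) = (c - 3)*(c^4 - c^2) = (c - 3)*(c - 1)*(c^3 + c^2) = c*(c - 3)*(c - 1)*(c^2 + c) = c*(c - 3)*(c - 1)*(c + 1)*(c)
(3) = (v)*(v^2 - 3*v - 10) = v*(v + 2)*(v - 5)
(4) = (r + 4)*(r + 1)
(5) = (t - 5)*(t^2 + t) = (t - 5)*(t + 1)*(t)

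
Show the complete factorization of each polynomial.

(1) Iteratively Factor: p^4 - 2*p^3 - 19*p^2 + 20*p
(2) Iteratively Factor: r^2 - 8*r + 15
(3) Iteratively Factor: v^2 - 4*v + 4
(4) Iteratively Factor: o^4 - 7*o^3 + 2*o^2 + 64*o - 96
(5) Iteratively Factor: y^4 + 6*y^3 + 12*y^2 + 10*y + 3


(1) = (p - 5)*(p^3 + 3*p^2 - 4*p) = p*(p - 5)*(p^2 + 3*p - 4) = p*(p - 5)*(p + 4)*(p - 1)
(2) = (r - 3)*(r - 5)
(3) = (v - 2)*(v - 2)
(4) = (o + 3)*(o^3 - 10*o^2 + 32*o - 32) = (o - 4)*(o + 3)*(o^2 - 6*o + 8) = (o - 4)^2*(o + 3)*(o - 2)
(5) = (y + 1)*(y^3 + 5*y^2 + 7*y + 3) = (y + 1)^2*(y^2 + 4*y + 3) = (y + 1)^3*(y + 3)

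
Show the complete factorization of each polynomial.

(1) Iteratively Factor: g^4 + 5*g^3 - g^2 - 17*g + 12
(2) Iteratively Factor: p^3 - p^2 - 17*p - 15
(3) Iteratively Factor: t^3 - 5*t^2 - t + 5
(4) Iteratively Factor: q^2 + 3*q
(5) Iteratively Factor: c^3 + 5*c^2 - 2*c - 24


(1) = (g + 4)*(g^3 + g^2 - 5*g + 3) = (g + 3)*(g + 4)*(g^2 - 2*g + 1) = (g - 1)*(g + 3)*(g + 4)*(g - 1)
(2) = (p - 5)*(p^2 + 4*p + 3) = (p - 5)*(p + 1)*(p + 3)
(3) = (t - 1)*(t^2 - 4*t - 5) = (t - 1)*(t + 1)*(t - 5)
(4) = (q + 3)*(q)
(5) = (c + 3)*(c^2 + 2*c - 8) = (c - 2)*(c + 3)*(c + 4)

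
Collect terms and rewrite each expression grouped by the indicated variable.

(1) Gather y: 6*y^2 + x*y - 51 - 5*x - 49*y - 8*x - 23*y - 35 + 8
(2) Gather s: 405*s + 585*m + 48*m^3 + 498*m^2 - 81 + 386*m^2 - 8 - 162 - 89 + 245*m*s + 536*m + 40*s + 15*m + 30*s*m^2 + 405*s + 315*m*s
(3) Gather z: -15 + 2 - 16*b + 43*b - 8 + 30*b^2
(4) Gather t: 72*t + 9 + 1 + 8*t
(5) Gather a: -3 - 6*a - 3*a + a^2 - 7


(1) = -13*x + 6*y^2 + y*(x - 72) - 78
(2) = 48*m^3 + 884*m^2 + 1136*m + s*(30*m^2 + 560*m + 850) - 340
(3) = 30*b^2 + 27*b - 21
(4) = 80*t + 10
(5) = a^2 - 9*a - 10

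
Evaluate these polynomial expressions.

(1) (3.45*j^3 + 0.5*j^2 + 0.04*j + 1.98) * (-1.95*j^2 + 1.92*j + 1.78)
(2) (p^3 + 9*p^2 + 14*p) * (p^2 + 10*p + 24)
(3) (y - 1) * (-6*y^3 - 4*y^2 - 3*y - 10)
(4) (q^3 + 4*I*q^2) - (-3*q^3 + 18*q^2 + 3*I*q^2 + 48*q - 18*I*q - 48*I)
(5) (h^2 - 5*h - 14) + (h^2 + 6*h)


(1) = -6.7275*j^5 + 5.649*j^4 + 7.023*j^3 - 2.8942*j^2 + 3.8728*j + 3.5244
(2) = p^5 + 19*p^4 + 128*p^3 + 356*p^2 + 336*p
(3) = -6*y^4 + 2*y^3 + y^2 - 7*y + 10
(4) = 4*q^3 - 18*q^2 + I*q^2 - 48*q + 18*I*q + 48*I
(5) = 2*h^2 + h - 14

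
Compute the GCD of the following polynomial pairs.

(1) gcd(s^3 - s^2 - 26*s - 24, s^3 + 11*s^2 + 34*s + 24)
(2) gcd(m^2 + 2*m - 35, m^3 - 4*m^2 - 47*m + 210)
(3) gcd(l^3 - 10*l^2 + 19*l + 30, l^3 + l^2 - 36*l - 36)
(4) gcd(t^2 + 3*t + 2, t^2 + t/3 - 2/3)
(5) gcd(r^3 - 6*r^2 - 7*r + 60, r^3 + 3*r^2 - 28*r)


(1) = gcd((s - 6)*(s + 1)*(s + 4), (s + 1)*(s + 4)*(s + 6)) = s^2 + 5*s + 4
(2) = m^2 + 2*m - 35
(3) = gcd((l - 6)*(l - 5)*(l + 1), (l - 6)*(l + 1)*(l + 6)) = l^2 - 5*l - 6
(4) = t + 1
(5) = gcd((r - 5)*(r - 4)*(r + 3), r*(r - 4)*(r + 7)) = r - 4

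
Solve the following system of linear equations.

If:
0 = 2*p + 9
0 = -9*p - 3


Then:
No Solution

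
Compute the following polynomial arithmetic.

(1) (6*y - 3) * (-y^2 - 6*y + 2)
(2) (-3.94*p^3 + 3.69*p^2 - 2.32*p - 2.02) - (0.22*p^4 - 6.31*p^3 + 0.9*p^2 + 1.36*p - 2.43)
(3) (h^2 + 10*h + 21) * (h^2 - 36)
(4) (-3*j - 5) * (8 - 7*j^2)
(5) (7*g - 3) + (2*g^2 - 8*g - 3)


(1) = -6*y^3 - 33*y^2 + 30*y - 6
(2) = -0.22*p^4 + 2.37*p^3 + 2.79*p^2 - 3.68*p + 0.41
(3) = h^4 + 10*h^3 - 15*h^2 - 360*h - 756
(4) = 21*j^3 + 35*j^2 - 24*j - 40
(5) = 2*g^2 - g - 6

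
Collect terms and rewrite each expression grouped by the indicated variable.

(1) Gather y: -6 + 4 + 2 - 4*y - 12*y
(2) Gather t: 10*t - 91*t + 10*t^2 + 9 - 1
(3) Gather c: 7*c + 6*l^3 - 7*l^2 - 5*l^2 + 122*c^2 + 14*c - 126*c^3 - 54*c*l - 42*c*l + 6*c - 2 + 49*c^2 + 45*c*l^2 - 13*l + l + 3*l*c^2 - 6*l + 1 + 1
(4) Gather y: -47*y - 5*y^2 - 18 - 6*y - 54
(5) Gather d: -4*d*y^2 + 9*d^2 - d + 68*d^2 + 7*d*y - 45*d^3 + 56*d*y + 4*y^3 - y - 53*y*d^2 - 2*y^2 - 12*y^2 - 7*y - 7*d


(1) = -16*y
(2) = 10*t^2 - 81*t + 8
(3) = -126*c^3 + c^2*(3*l + 171) + c*(45*l^2 - 96*l + 27) + 6*l^3 - 12*l^2 - 18*l
(4) = -5*y^2 - 53*y - 72
(5) = -45*d^3 + d^2*(77 - 53*y) + d*(-4*y^2 + 63*y - 8) + 4*y^3 - 14*y^2 - 8*y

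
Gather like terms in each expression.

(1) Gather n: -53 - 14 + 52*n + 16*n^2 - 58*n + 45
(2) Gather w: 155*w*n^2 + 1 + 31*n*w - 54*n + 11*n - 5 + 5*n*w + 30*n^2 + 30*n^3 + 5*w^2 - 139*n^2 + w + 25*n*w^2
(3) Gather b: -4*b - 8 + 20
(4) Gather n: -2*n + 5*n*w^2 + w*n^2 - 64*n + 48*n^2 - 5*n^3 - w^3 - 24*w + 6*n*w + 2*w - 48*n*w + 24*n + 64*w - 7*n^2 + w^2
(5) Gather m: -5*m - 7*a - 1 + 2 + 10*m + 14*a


(1) = 16*n^2 - 6*n - 22
(2) = 30*n^3 - 109*n^2 - 43*n + w^2*(25*n + 5) + w*(155*n^2 + 36*n + 1) - 4
(3) = 12 - 4*b
(4) = -5*n^3 + n^2*(w + 41) + n*(5*w^2 - 42*w - 42) - w^3 + w^2 + 42*w
(5) = 7*a + 5*m + 1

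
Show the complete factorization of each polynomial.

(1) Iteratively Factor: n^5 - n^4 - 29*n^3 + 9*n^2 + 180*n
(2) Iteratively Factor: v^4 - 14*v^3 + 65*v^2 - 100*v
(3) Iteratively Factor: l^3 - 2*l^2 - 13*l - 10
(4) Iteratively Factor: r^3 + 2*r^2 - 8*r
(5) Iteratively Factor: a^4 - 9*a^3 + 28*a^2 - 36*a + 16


(1) = (n + 4)*(n^4 - 5*n^3 - 9*n^2 + 45*n) = (n - 3)*(n + 4)*(n^3 - 2*n^2 - 15*n) = (n - 3)*(n + 3)*(n + 4)*(n^2 - 5*n) = (n - 5)*(n - 3)*(n + 3)*(n + 4)*(n)
(2) = (v - 5)*(v^3 - 9*v^2 + 20*v) = (v - 5)*(v - 4)*(v^2 - 5*v) = (v - 5)^2*(v - 4)*(v)
(3) = (l + 1)*(l^2 - 3*l - 10) = (l - 5)*(l + 1)*(l + 2)
(4) = (r)*(r^2 + 2*r - 8) = r*(r - 2)*(r + 4)
(5) = (a - 1)*(a^3 - 8*a^2 + 20*a - 16) = (a - 2)*(a - 1)*(a^2 - 6*a + 8) = (a - 2)^2*(a - 1)*(a - 4)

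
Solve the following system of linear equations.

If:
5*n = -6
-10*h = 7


Then:
h = -7/10
n = -6/5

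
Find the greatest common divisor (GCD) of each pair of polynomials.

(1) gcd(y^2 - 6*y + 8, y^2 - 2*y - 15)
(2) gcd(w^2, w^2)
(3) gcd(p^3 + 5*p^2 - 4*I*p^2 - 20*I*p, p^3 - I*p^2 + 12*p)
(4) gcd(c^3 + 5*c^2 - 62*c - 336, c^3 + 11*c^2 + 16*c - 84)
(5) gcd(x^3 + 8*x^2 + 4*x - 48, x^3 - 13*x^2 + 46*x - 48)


(1) = 1
(2) = w^2
(3) = gcd(p*(p + 5)*(p - 4*I), p*(p - 4*I)*(p + 3*I)) = p^2 - 4*I*p
(4) = c^2 + 13*c + 42
(5) = gcd((x - 2)*(x + 4)*(x + 6), (x - 8)*(x - 3)*(x - 2)) = x - 2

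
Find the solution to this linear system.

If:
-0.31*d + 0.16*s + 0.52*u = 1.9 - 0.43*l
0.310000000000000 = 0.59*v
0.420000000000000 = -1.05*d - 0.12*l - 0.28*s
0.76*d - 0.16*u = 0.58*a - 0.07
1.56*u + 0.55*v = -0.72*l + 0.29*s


Then:
a = -0.416672790614739*u - 2.21311219680906
d = -0.107460813890196*u - 1.78105930809112
l = 1.43662142587334 - 1.70929857094093*u
s = 1.13553458249149*u + 4.56327750853884
v = 0.53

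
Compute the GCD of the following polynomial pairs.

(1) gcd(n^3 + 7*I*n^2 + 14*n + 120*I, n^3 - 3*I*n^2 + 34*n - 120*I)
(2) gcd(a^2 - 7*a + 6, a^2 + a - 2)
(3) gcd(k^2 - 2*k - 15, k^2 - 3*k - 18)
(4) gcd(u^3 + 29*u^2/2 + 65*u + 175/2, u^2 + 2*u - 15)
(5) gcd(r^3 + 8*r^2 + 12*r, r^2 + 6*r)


(1) = n^2 + 2*I*n + 24
(2) = gcd((a - 6)*(a - 1), (a - 1)*(a + 2)) = a - 1
(3) = gcd((k - 5)*(k + 3), (k - 6)*(k + 3)) = k + 3
(4) = gcd((u + 5/2)*(u + 5)*(u + 7), (u - 3)*(u + 5)) = u + 5
(5) = r^2 + 6*r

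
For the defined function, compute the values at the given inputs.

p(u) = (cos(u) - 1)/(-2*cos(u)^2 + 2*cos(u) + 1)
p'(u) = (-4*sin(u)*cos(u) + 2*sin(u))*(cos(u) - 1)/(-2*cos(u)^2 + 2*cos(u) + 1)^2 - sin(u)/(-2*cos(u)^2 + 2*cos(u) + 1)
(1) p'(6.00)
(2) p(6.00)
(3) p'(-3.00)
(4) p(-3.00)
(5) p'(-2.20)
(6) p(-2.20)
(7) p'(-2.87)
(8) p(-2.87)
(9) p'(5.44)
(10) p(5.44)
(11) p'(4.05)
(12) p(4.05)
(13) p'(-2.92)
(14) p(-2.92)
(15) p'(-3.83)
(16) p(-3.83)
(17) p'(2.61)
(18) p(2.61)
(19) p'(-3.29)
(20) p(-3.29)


(1) = 0.24
(2) = -0.04
(3) = 0.15
(4) = 0.68
(5) = 6.46
(6) = 1.83
(7) = 0.30
(8) = 0.71
(9) = 0.44
(10) = -0.23
(11) = 5.04
(12) = 1.64
(13) = 0.24
(14) = 0.69
(15) = -1.53
(16) = 1.02
(17) = -0.82
(18) = 0.84
(19) = -0.15
(20) = 0.68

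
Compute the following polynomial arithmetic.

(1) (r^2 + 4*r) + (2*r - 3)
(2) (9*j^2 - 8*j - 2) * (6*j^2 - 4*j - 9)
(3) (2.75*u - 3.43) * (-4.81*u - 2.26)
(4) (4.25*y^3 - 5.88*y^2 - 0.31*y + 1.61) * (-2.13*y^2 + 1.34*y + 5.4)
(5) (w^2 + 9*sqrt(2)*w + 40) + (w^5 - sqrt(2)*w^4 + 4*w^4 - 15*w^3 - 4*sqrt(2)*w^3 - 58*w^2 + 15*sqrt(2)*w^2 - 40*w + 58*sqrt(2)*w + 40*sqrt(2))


(1) = r^2 + 6*r - 3
(2) = 54*j^4 - 84*j^3 - 61*j^2 + 80*j + 18
(3) = -13.2275*u^2 + 10.2833*u + 7.7518
(4) = -9.0525*y^5 + 18.2194*y^4 + 15.7311*y^3 - 35.5967*y^2 + 0.4834*y + 8.694
(5) = w^5 - sqrt(2)*w^4 + 4*w^4 - 15*w^3 - 4*sqrt(2)*w^3 - 57*w^2 + 15*sqrt(2)*w^2 - 40*w + 67*sqrt(2)*w + 40 + 40*sqrt(2)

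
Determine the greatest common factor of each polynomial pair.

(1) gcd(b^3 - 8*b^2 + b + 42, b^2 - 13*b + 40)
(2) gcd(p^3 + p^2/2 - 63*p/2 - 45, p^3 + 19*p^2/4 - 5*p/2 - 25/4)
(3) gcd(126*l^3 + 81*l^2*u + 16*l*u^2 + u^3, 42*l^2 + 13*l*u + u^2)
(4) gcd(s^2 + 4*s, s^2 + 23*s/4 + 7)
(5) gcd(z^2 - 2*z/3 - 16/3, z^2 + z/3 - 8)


(1) = gcd((b - 7)*(b - 3)*(b + 2), (b - 8)*(b - 5)) = 1
(2) = p + 5
(3) = 42*l^2 + 13*l*u + u^2
(4) = gcd(s*(s + 4), (s + 7/4)*(s + 4)) = s + 4
(5) = z - 8/3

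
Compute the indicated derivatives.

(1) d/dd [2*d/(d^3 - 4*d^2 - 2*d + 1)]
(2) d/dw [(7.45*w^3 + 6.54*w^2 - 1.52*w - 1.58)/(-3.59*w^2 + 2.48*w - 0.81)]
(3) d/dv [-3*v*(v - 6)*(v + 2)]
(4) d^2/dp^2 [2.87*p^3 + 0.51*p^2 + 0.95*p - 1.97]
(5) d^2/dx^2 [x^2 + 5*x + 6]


(1) = 2*(-2*d^3 + 4*d^2 + 1)/(d^6 - 8*d^5 + 12*d^4 + 18*d^3 - 4*d^2 - 4*d + 1)
(2) = (-26.7455*w^4 + 36.952*w^3 - 7.3411*w^2 - 21.9392*w + 5.1496)/(12.8881*w^4 - 17.8064*w^3 + 11.9662*w^2 - 4.0176*w + 0.6561)
(3) = -9*v^2 + 24*v + 36
(4) = 17.22*p + 1.02
(5) = 2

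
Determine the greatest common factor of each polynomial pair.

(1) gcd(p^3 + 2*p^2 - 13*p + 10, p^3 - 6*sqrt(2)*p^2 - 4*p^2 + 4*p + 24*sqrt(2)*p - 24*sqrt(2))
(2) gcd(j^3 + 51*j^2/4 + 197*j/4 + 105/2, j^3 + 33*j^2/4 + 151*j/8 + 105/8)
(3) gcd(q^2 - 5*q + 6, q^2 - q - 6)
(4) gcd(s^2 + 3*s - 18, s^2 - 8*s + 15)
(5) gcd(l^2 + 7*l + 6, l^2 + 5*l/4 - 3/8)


(1) = p - 2
(2) = gcd((j + 7/4)*(j + 5)*(j + 6), (j + 3/2)*(j + 7/4)*(j + 5)) = j^2 + 27*j/4 + 35/4
(3) = gcd((q - 3)*(q - 2), (q - 3)*(q + 2)) = q - 3
(4) = gcd((s - 3)*(s + 6), (s - 5)*(s - 3)) = s - 3
(5) = gcd((l + 1)*(l + 6), (l - 1/4)*(l + 3/2)) = 1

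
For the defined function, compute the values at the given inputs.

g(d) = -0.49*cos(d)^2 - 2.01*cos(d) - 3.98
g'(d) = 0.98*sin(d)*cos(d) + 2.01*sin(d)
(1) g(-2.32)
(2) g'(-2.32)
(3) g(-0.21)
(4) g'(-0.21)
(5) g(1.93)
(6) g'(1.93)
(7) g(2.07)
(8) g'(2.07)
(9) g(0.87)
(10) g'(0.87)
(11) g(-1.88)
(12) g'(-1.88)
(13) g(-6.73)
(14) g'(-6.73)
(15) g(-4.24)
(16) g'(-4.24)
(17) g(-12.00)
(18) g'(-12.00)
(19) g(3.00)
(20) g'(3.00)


(1) = -2.84
(2) = -0.98
(3) = -6.41
(4) = -0.62
(5) = -3.33
(6) = 1.56
(7) = -3.13
(8) = 1.35
(9) = -5.48
(10) = 2.02
(11) = -3.41
(12) = -1.63
(13) = -6.19
(14) = -1.25
(15) = -3.17
(16) = 1.39
(17) = -6.03
(18) = 1.52
(19) = -2.47
(20) = 0.15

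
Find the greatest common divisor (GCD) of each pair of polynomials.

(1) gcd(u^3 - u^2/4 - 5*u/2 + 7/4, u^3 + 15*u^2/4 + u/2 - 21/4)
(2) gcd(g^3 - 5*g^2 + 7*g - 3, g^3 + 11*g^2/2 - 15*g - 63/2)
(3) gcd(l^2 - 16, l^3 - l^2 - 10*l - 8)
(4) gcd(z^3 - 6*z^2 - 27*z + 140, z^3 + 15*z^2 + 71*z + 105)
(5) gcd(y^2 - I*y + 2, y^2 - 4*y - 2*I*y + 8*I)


(1) = gcd((u - 1)^2*(u + 7/4), (u - 1)*(u + 7/4)*(u + 3)) = u^2 + 3*u/4 - 7/4
(2) = g - 3
(3) = gcd((l - 4)*(l + 4), (l - 4)*(l + 1)*(l + 2)) = l - 4
(4) = gcd((z - 7)*(z - 4)*(z + 5), (z + 3)*(z + 5)*(z + 7)) = z + 5
(5) = y - 2*I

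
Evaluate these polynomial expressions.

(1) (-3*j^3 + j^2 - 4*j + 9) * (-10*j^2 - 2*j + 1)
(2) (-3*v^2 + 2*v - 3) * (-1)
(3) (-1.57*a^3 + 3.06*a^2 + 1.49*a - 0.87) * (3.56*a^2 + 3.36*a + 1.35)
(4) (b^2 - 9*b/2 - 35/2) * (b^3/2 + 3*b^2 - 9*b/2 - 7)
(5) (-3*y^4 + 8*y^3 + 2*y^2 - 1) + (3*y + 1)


(1) = 30*j^5 - 4*j^4 + 35*j^3 - 81*j^2 - 22*j + 9
(2) = 3*v^2 - 2*v + 3
(3) = -5.5892*a^5 + 5.6184*a^4 + 13.4665*a^3 + 6.0402*a^2 - 0.9117*a - 1.1745
(4) = b^5/2 + 3*b^4/4 - 107*b^3/4 - 157*b^2/4 + 441*b/4 + 245/2
(5) = -3*y^4 + 8*y^3 + 2*y^2 + 3*y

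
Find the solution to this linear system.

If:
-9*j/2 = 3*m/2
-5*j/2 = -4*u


Then:
j = 8*u/5
m = -24*u/5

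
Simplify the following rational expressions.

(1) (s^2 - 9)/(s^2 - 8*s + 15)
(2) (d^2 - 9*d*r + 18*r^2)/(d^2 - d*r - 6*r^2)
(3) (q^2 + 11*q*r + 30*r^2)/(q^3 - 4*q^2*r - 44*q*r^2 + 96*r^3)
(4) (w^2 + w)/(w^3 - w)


(1) = (s + 3)/(s - 5)
(2) = (d - 6*r)/(d + 2*r)
(3) = (q + 5*r)/(q^2 - 10*q*r + 16*r^2)
(4) = 1/(w - 1)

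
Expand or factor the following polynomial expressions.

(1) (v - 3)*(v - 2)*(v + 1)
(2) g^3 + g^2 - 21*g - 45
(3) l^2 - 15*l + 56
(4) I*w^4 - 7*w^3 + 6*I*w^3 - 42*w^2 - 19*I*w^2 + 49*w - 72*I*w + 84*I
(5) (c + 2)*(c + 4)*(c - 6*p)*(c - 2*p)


(1) = v^3 - 4*v^2 + v + 6
(2) = (g - 5)*(g + 3)^2
(3) = (l - 8)*(l - 7)
(4) = (w + 7)*(w + 3*I)*(w + 4*I)*(I*w - I)
(5) = c^4 - 8*c^3*p + 6*c^3 + 12*c^2*p^2 - 48*c^2*p + 8*c^2 + 72*c*p^2 - 64*c*p + 96*p^2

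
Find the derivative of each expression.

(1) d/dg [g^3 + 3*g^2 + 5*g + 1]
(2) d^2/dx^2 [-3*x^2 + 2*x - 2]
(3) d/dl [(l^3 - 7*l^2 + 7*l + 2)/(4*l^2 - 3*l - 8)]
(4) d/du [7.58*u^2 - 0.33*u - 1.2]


(1) = 3*g^2 + 6*g + 5
(2) = -6
(3) = (4*l^4 - 6*l^3 - 31*l^2 + 96*l - 50)/(16*l^4 - 24*l^3 - 55*l^2 + 48*l + 64)
(4) = 15.16*u - 0.33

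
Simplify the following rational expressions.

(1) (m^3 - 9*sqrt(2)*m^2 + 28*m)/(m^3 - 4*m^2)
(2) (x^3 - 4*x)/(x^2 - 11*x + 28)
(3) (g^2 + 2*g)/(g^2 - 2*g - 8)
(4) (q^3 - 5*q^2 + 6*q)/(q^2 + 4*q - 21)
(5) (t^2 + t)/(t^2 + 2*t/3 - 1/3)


(1) = (m^2 - 9*sqrt(2)*m + 28)/(m^2 - 4*m)
(2) = (x^3 - 4*x)/(x^2 - 11*x + 28)
(3) = g/(g - 4)
(4) = (q^2 - 2*q)/(q + 7)
(5) = 3*t/(3*t - 1)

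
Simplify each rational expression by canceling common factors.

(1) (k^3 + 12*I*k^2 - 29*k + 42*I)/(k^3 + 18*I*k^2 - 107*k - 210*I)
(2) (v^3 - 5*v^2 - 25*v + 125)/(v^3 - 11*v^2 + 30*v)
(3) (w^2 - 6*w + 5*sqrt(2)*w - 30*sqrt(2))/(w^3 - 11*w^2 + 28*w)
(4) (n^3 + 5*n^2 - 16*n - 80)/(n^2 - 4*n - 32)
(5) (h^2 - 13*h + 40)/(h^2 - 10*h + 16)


(1) = (k - I)/(k + 5*I)
(2) = (v^2 - 25)/(v^2 - 6*v)
(3) = (w^2 + w*(-6 + 5*sqrt(2)) - 30*sqrt(2))/(w^3 - 11*w^2 + 28*w)
(4) = (n^2 + n - 20)/(n - 8)
(5) = (h - 5)/(h - 2)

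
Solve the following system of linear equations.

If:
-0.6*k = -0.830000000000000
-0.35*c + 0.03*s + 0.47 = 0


Then:
c = 0.0857142857142857*s + 1.34285714285714
k = 1.38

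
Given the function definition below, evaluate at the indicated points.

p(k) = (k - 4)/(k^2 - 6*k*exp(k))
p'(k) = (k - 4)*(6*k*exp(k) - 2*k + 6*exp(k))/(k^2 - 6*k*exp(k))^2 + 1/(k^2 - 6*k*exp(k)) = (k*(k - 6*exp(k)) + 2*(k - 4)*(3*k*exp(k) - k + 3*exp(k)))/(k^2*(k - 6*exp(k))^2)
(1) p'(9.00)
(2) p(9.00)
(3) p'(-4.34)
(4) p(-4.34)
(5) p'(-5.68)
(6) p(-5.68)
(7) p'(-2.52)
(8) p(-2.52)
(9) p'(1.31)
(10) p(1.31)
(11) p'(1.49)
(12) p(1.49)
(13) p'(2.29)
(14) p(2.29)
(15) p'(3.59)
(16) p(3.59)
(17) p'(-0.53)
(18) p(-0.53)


(1) = 0.00
(2) = -0.00
(3) = -0.14
(4) = -0.43
(5) = -0.07
(6) = -0.30
(7) = -0.36
(8) = -0.86
(9) = -0.21
(10) = 0.10
(11) = -0.14
(12) = 0.07
(13) = -0.03
(14) = 0.01
(15) = -0.00
(16) = 0.00
(17) = -2.19
(18) = -2.10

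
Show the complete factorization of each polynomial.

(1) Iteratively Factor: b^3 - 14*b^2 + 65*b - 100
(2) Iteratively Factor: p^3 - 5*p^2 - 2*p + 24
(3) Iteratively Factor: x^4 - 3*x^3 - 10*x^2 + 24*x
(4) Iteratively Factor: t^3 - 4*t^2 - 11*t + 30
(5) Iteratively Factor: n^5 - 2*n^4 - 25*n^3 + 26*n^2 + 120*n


(1) = (b - 5)*(b^2 - 9*b + 20) = (b - 5)^2*(b - 4)
(2) = (p + 2)*(p^2 - 7*p + 12) = (p - 3)*(p + 2)*(p - 4)
(3) = (x - 4)*(x^3 + x^2 - 6*x) = (x - 4)*(x + 3)*(x^2 - 2*x) = x*(x - 4)*(x + 3)*(x - 2)
(4) = (t - 2)*(t^2 - 2*t - 15) = (t - 2)*(t + 3)*(t - 5)
(5) = (n - 3)*(n^4 + n^3 - 22*n^2 - 40*n) = (n - 5)*(n - 3)*(n^3 + 6*n^2 + 8*n) = n*(n - 5)*(n - 3)*(n^2 + 6*n + 8) = n*(n - 5)*(n - 3)*(n + 2)*(n + 4)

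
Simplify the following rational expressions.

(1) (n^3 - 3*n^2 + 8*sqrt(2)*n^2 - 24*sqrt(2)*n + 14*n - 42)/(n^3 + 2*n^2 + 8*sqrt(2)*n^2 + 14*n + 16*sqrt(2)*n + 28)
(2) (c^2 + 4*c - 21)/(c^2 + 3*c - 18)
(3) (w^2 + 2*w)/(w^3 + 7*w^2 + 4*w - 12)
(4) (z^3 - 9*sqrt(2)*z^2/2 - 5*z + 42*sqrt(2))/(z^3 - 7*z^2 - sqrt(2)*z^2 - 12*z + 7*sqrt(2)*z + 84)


(1) = (n - 3)/(n + 2)
(2) = (c + 7)/(c + 6)
(3) = w/(w^2 + 5*w - 6)
(4) = (2*z - 7*sqrt(2))/(2*z - 14)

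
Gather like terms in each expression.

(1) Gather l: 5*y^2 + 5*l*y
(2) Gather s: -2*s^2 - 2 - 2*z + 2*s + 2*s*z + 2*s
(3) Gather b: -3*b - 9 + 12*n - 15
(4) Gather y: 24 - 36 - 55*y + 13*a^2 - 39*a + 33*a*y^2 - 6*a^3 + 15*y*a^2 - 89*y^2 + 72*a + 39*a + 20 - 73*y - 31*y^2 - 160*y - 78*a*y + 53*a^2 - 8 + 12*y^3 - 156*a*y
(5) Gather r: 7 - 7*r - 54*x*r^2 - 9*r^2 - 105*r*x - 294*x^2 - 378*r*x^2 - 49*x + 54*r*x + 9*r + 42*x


(1) = 5*l*y + 5*y^2
(2) = -2*s^2 + s*(2*z + 4) - 2*z - 2
(3) = -3*b + 12*n - 24
(4) = -6*a^3 + 66*a^2 + 72*a + 12*y^3 + y^2*(33*a - 120) + y*(15*a^2 - 234*a - 288)
(5) = r^2*(-54*x - 9) + r*(-378*x^2 - 51*x + 2) - 294*x^2 - 7*x + 7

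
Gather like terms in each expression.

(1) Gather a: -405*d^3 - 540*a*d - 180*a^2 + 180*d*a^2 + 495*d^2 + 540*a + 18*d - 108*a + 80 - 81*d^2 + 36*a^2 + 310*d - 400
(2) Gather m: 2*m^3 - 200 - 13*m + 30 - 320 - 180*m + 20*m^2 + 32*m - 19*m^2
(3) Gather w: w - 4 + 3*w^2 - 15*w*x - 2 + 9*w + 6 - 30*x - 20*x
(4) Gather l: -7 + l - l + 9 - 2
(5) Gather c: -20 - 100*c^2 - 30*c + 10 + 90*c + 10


(1) = a^2*(180*d - 144) + a*(432 - 540*d) - 405*d^3 + 414*d^2 + 328*d - 320
(2) = 2*m^3 + m^2 - 161*m - 490
(3) = 3*w^2 + w*(10 - 15*x) - 50*x
(4) = 0
(5) = -100*c^2 + 60*c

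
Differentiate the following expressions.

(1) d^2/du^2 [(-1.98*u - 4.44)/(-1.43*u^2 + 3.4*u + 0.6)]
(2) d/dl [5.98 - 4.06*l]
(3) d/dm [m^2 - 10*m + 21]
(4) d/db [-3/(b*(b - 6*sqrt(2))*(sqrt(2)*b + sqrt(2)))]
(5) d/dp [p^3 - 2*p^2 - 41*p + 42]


(1) = ((0.7656 - 16.9884*u)*(-1.43*u^2 + 3.4*u + 0.6) - (1.98*u + 4.44)*(2.86*u - 3.4)*(5.72*u - 6.8))/(-1.43*u^2 + 3.4*u + 0.6)^3
(2) = -4.06000000000000
(3) = 2*m - 10
(4) = 3*sqrt(2)*(b*(b + 1) + b*(b - 6*sqrt(2)) + (b + 1)*(b - 6*sqrt(2)))/(2*b^2*(b + 1)^2*(b - 6*sqrt(2))^2)
(5) = 3*p^2 - 4*p - 41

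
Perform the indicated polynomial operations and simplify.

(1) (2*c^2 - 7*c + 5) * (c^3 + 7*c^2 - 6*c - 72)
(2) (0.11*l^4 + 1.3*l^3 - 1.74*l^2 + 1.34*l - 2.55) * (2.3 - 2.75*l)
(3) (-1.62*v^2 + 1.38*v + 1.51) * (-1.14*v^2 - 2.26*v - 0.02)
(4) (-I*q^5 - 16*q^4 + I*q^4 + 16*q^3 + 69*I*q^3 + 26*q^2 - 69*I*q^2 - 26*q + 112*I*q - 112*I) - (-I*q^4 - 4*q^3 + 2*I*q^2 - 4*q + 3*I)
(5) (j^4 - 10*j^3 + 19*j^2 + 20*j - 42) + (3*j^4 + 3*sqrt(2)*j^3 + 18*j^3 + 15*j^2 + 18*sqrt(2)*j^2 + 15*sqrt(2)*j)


(1) = 2*c^5 + 7*c^4 - 56*c^3 - 67*c^2 + 474*c - 360
(2) = -0.3025*l^5 - 3.322*l^4 + 7.775*l^3 - 7.687*l^2 + 10.0945*l - 5.865
(3) = 1.8468*v^4 + 2.088*v^3 - 4.8078*v^2 - 3.4402*v - 0.0302
(4) = -I*q^5 - 16*q^4 + 2*I*q^4 + 20*q^3 + 69*I*q^3 + 26*q^2 - 71*I*q^2 - 22*q + 112*I*q - 115*I
(5) = 4*j^4 + 3*sqrt(2)*j^3 + 8*j^3 + 18*sqrt(2)*j^2 + 34*j^2 + 20*j + 15*sqrt(2)*j - 42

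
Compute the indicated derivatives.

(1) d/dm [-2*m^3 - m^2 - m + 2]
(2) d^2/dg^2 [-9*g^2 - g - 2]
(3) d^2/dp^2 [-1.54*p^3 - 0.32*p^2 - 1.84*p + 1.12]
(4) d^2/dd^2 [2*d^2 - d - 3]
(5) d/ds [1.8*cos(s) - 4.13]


(1) = -6*m^2 - 2*m - 1
(2) = -18
(3) = -9.24*p - 0.64
(4) = 4
(5) = -1.8*sin(s)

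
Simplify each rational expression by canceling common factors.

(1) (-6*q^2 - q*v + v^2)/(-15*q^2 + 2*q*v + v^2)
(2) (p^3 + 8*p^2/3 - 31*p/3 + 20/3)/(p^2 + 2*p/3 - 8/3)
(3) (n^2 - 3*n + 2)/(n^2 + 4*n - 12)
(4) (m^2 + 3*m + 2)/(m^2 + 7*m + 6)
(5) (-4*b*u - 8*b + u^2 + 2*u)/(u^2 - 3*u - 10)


(1) = (2*q + v)/(5*q + v)
(2) = (p^2 + 4*p - 5)/(p + 2)
(3) = (n - 1)/(n + 6)
(4) = (m + 2)/(m + 6)
(5) = (-4*b + u)/(u - 5)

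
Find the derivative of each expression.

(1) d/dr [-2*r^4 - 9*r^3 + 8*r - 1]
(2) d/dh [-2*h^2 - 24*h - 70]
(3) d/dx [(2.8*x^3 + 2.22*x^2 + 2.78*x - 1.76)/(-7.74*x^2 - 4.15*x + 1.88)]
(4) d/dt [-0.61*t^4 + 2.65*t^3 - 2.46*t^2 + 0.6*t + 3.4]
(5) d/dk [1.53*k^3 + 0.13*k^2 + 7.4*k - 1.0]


(1) = -8*r^3 - 27*r^2 + 8
(2) = -4*h - 24
(3) = (-21.672*x^4 - 23.24*x^3 + 28.0962*x^2 - 18.8976*x - 2.0776)/(59.9076*x^4 + 64.242*x^3 - 11.8799*x^2 - 15.604*x + 3.5344)
(4) = -2.44*t^3 + 7.95*t^2 - 4.92*t + 0.6
(5) = 4.59*k^2 + 0.26*k + 7.4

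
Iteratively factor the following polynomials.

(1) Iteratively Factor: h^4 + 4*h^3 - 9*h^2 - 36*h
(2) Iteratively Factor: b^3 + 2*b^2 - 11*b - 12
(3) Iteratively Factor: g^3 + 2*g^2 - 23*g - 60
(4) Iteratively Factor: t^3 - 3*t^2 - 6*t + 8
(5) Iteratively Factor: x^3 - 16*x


(1) = (h)*(h^3 + 4*h^2 - 9*h - 36) = h*(h + 4)*(h^2 - 9) = h*(h - 3)*(h + 4)*(h + 3)
(2) = (b - 3)*(b^2 + 5*b + 4) = (b - 3)*(b + 4)*(b + 1)
(3) = (g + 4)*(g^2 - 2*g - 15) = (g + 3)*(g + 4)*(g - 5)
(4) = (t - 4)*(t^2 + t - 2) = (t - 4)*(t - 1)*(t + 2)
(5) = (x - 4)*(x^2 + 4*x) = x*(x - 4)*(x + 4)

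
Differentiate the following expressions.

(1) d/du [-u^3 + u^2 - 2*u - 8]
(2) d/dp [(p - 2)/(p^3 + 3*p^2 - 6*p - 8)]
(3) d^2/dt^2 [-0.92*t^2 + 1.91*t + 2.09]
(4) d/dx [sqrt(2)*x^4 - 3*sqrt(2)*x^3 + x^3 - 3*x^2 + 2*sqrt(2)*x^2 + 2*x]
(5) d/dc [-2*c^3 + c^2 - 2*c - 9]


(1) = -3*u^2 + 2*u - 2
(2) = (-2*p - 5)/(p^4 + 10*p^3 + 33*p^2 + 40*p + 16)
(3) = -1.84000000000000
(4) = 4*sqrt(2)*x^3 - 9*sqrt(2)*x^2 + 3*x^2 - 6*x + 4*sqrt(2)*x + 2
(5) = -6*c^2 + 2*c - 2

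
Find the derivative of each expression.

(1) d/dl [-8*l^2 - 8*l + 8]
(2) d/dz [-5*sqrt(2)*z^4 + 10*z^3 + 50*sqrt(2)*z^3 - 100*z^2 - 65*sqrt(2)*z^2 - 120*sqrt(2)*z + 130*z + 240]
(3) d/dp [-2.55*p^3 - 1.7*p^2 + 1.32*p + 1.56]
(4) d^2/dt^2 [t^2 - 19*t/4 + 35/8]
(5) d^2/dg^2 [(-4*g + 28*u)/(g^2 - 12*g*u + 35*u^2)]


(1) = -16*l - 8
(2) = -20*sqrt(2)*z^3 + 30*z^2 + 150*sqrt(2)*z^2 - 200*z - 130*sqrt(2)*z - 120*sqrt(2) + 130
(3) = -7.65*p^2 - 3.4*p + 1.32
(4) = 2
(5) = 8/(-g^3 + 15*g^2*u - 75*g*u^2 + 125*u^3)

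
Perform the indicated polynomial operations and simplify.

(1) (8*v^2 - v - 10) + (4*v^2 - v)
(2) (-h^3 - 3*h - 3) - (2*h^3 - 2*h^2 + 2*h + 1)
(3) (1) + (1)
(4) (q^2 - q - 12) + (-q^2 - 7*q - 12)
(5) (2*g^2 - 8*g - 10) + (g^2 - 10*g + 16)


(1) = 12*v^2 - 2*v - 10
(2) = -3*h^3 + 2*h^2 - 5*h - 4
(3) = 2
(4) = -8*q - 24
(5) = 3*g^2 - 18*g + 6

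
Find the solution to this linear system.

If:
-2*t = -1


Then:
t = 1/2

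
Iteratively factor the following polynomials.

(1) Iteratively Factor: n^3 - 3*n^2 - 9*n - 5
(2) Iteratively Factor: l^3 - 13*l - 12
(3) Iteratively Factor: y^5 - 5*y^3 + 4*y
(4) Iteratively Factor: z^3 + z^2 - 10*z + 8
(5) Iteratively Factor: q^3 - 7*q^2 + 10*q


(1) = (n + 1)*(n^2 - 4*n - 5) = (n - 5)*(n + 1)*(n + 1)
(2) = (l - 4)*(l^2 + 4*l + 3) = (l - 4)*(l + 3)*(l + 1)
(3) = (y - 1)*(y^4 + y^3 - 4*y^2 - 4*y) = y*(y - 1)*(y^3 + y^2 - 4*y - 4) = y*(y - 1)*(y + 2)*(y^2 - y - 2) = y*(y - 2)*(y - 1)*(y + 2)*(y + 1)
(4) = (z - 1)*(z^2 + 2*z - 8) = (z - 2)*(z - 1)*(z + 4)
(5) = (q - 2)*(q^2 - 5*q) = q*(q - 2)*(q - 5)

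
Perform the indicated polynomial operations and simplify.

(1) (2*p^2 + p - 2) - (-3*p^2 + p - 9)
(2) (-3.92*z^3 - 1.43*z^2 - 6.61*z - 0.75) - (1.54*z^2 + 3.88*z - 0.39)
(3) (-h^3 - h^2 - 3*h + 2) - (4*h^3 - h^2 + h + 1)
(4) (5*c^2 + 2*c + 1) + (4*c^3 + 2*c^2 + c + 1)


(1) = 5*p^2 + 7
(2) = -3.92*z^3 - 2.97*z^2 - 10.49*z - 0.36
(3) = -5*h^3 - 4*h + 1
(4) = 4*c^3 + 7*c^2 + 3*c + 2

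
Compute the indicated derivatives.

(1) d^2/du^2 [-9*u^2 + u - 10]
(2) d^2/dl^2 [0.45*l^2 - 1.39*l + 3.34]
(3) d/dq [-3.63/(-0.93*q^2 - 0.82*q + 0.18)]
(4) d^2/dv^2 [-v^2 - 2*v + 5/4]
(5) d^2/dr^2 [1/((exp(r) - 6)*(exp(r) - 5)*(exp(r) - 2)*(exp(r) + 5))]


(1) = -18
(2) = 0.900000000000000
(3) = (-6.7518*q - 2.9766)/(0.93*q^2 + 0.82*q - 0.18)^2
(4) = -2
(5) = (16*exp(7*r) - 184*exp(6*r) + 420*exp(5*r) + 944*exp(4*r) + 2276*exp(3*r) - 29400*exp(2*r) + 24400*exp(r) + 60000)*exp(r)/(exp(12*r) - 24*exp(11*r) + 153*exp(10*r) + 712*exp(9*r) - 12489*exp(8*r) + 33144*exp(7*r) + 208403*exp(6*r) - 1405800*exp(5*r) + 1437900*exp(4*r) + 10520000*exp(3*r) - 39510000*exp(2*r) + 54000000*exp(r) - 27000000)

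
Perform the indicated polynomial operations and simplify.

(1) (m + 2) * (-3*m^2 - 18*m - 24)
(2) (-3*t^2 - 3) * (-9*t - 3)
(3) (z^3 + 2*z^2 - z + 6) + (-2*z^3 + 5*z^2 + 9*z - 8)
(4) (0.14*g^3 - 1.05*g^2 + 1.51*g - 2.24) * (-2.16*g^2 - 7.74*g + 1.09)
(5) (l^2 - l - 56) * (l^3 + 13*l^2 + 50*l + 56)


(1) = -3*m^3 - 24*m^2 - 60*m - 48
(2) = 27*t^3 + 9*t^2 + 27*t + 9
(3) = -z^3 + 7*z^2 + 8*z - 2
(4) = -0.3024*g^5 + 1.1844*g^4 + 5.018*g^3 - 7.9935*g^2 + 18.9835*g - 2.4416
(5) = l^5 + 12*l^4 - 19*l^3 - 722*l^2 - 2856*l - 3136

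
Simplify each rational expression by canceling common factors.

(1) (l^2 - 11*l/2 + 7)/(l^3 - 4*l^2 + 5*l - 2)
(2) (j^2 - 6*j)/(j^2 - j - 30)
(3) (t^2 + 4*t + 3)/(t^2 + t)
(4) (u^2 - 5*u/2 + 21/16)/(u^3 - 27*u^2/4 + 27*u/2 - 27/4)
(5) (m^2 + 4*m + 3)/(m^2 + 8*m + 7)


(1) = (2*l - 7)/(2*l^2 - 4*l + 2)
(2) = j/(j + 5)
(3) = (t + 3)/t
(4) = (4*u - 7)/(4*u^2 - 24*u + 36)
(5) = (m + 3)/(m + 7)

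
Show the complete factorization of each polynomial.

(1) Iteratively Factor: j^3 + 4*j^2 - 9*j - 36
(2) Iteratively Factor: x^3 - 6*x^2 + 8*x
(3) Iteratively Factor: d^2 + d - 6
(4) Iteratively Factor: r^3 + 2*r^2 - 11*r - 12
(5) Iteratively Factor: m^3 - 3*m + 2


(1) = (j + 3)*(j^2 + j - 12) = (j - 3)*(j + 3)*(j + 4)
(2) = (x)*(x^2 - 6*x + 8) = x*(x - 4)*(x - 2)
(3) = (d - 2)*(d + 3)
(4) = (r + 4)*(r^2 - 2*r - 3) = (r + 1)*(r + 4)*(r - 3)
(5) = (m - 1)*(m^2 + m - 2) = (m - 1)^2*(m + 2)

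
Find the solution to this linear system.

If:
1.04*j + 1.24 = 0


Then:
j = -1.19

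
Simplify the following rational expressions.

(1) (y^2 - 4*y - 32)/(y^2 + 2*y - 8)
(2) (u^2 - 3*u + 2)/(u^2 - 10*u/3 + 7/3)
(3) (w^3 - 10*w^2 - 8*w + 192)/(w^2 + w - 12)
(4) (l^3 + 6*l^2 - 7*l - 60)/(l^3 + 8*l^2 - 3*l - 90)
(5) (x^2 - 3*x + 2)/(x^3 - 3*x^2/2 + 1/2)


(1) = (y - 8)/(y - 2)
(2) = (3*u - 6)/(3*u - 7)
(3) = (w^2 - 14*w + 48)/(w - 3)
(4) = (l + 4)/(l + 6)
(5) = (2*x - 4)/(2*x^2 - x - 1)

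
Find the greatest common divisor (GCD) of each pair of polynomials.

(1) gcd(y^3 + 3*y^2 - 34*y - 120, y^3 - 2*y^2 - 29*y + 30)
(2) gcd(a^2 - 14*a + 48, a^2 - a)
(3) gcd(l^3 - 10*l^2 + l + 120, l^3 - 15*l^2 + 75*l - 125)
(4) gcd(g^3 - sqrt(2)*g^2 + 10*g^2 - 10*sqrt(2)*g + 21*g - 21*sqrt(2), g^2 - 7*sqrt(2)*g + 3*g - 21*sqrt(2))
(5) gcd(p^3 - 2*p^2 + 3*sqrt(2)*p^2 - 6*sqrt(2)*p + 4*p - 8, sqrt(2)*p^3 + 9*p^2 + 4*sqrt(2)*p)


(1) = y^2 - y - 30
(2) = gcd((a - 8)*(a - 6), a*(a - 1)) = 1
(3) = l - 5
(4) = g + 3
(5) = gcd((p - 2)*(p + sqrt(2))*(p + 2*sqrt(2)), p*(p + 4*sqrt(2))*(sqrt(2)*p + 1)) = 1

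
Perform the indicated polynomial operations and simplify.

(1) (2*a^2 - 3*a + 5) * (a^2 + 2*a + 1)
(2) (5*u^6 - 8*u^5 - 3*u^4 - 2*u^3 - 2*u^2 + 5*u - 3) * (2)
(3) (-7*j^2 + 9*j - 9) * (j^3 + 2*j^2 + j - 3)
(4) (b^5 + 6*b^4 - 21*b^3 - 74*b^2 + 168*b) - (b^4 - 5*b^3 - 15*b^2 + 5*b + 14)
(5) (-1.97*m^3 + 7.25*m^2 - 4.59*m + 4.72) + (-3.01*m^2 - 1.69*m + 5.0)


(1) = 2*a^4 + a^3 + a^2 + 7*a + 5
(2) = 10*u^6 - 16*u^5 - 6*u^4 - 4*u^3 - 4*u^2 + 10*u - 6
(3) = -7*j^5 - 5*j^4 + 2*j^3 + 12*j^2 - 36*j + 27
(4) = b^5 + 5*b^4 - 16*b^3 - 59*b^2 + 163*b - 14
(5) = -1.97*m^3 + 4.24*m^2 - 6.28*m + 9.72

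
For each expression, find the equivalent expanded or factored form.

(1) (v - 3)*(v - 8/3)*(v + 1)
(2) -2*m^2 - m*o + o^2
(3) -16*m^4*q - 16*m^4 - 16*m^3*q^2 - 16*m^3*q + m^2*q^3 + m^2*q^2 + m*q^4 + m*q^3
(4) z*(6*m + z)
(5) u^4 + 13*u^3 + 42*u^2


(1) = v^3 - 14*v^2/3 + 7*v/3 + 8
(2) = (-2*m + o)*(m + o)
(3) = (-4*m + q)*(m + q)*(4*m + q)*(m*q + m)
(4) = 6*m*z + z^2
(5) = u^2*(u + 6)*(u + 7)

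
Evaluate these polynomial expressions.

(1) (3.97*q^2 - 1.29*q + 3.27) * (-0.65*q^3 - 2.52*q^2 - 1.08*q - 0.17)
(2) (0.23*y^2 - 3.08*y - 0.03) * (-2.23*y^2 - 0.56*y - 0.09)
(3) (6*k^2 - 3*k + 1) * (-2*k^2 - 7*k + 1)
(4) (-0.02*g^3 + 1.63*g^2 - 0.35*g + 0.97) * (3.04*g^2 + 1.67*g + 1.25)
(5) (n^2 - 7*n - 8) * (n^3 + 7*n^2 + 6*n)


(1) = -2.5805*q^5 - 9.1659*q^4 - 3.1623*q^3 - 7.5221*q^2 - 3.3123*q - 0.5559
(2) = -0.5129*y^4 + 6.7396*y^3 + 1.771*y^2 + 0.294*y + 0.0027
(3) = -12*k^4 - 36*k^3 + 25*k^2 - 10*k + 1
(4) = -0.0608*g^5 + 4.9218*g^4 + 1.6331*g^3 + 4.4018*g^2 + 1.1824*g + 1.2125
(5) = n^5 - 51*n^3 - 98*n^2 - 48*n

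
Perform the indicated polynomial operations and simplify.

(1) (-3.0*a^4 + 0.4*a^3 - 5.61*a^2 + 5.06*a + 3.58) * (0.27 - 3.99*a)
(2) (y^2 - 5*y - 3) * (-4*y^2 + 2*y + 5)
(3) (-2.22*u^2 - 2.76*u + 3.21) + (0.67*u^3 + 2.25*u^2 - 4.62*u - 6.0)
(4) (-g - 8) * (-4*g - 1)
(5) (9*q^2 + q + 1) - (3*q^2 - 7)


(1) = 11.97*a^5 - 2.406*a^4 + 22.4919*a^3 - 21.7041*a^2 - 12.918*a + 0.9666
(2) = -4*y^4 + 22*y^3 + 7*y^2 - 31*y - 15
(3) = 0.67*u^3 + 0.03*u^2 - 7.38*u - 2.79
(4) = 4*g^2 + 33*g + 8
(5) = 6*q^2 + q + 8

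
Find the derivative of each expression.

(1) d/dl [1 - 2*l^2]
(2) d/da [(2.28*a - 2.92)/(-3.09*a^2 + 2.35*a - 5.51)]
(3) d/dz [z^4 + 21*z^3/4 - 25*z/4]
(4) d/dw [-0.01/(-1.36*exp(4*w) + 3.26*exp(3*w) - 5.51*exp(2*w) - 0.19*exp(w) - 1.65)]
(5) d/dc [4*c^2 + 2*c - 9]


(1) = -4*l
(2) = (7.0452*a^2 - 18.0456*a - 5.7008)/(9.5481*a^4 - 14.523*a^3 + 39.5743*a^2 - 25.897*a + 30.3601)
(3) = 4*z^3 + 63*z^2/4 - 25/4
(4) = (-0.0544*exp(3*w) + 0.0978*exp(2*w) - 0.1102*exp(w) - 0.0019)*exp(w)/(1.36*exp(4*w) - 3.26*exp(3*w) + 5.51*exp(2*w) + 0.19*exp(w) + 1.65)^2
(5) = 8*c + 2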